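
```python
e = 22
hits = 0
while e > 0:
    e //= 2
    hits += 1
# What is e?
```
Trace:
  e=22
  e=22, hits=0
  e=11, hits=1
  e=5, hits=2
  e=2, hits=3
  e=1, hits=4
  e=0, hits=5

Final answer: 0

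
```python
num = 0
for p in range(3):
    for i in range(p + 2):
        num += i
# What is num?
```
Trace:
  num=0
  num=0, p=0, i=0
  num=1, p=0, i=1
  num=1, p=1, i=0
  num=2, p=1, i=1
  num=4, p=1, i=2
  num=4, p=2, i=0
  num=5, p=2, i=1
  num=7, p=2, i=2
  num=10, p=2, i=3

Final answer: 10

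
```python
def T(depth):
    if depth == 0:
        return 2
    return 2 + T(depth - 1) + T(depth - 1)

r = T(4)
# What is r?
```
Call trace (a repeated sub-call is expanded the first time; later identical calls just restate its return value):
T(depth=4)
  T(depth=3)
    T(depth=2)
      T(depth=1)
        T(depth=0)
        -> return 2
        T(depth=0)
        -> return 2
      -> return 6
      T(depth=1) -> return 6  (same call as traced above)
    -> return 14
    T(depth=2) -> return 14  (same call as traced above)
  -> return 30
  T(depth=3) -> return 30  (same call as traced above)
-> return 62

Final answer: 62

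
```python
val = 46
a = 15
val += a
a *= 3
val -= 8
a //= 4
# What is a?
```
Trace:
  val=46
  val=46, a=15
  val=61, a=15
  val=61, a=45
  val=53, a=45
  val=53, a=11

Final answer: 11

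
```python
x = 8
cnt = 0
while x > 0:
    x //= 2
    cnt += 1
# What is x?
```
Trace:
  x=8
  x=8, cnt=0
  x=4, cnt=1
  x=2, cnt=2
  x=1, cnt=3
  x=0, cnt=4

Final answer: 0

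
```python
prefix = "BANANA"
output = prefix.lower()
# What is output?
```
Trace:
  prefix='BANANA'
  prefix='BANANA', output='banana'

Final answer: 'banana'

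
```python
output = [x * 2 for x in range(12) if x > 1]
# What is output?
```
Trace:
  x=0
  x=1
  x=2
  x=3
  x=4
  x=5
  x=6
  x=7
  x=8
  x=9
  x=10
  x=11
  output=[4, 6, 8, 10, 12, 14, 16, 18, 20, 22]

Final answer: [4, 6, 8, 10, 12, 14, 16, 18, 20, 22]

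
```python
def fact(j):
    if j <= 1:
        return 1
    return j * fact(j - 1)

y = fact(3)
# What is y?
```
Call trace:
fact(j=3)
  fact(j=2)
    fact(j=1)
    -> return 1
  -> return 2
-> return 6

Final answer: 6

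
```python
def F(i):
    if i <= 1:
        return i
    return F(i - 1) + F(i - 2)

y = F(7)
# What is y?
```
Call trace (a repeated sub-call is expanded the first time; later identical calls just restate its return value):
F(i=7)
  F(i=6)
    F(i=5)
      F(i=4)
        F(i=3)
          F(i=2)
            F(i=1)
            -> return 1
            F(i=0)
            -> return 0
          -> return 1
          F(i=1)
          -> return 1
        -> return 2
        F(i=2) -> return 1  (same call as traced above)
      -> return 3
      F(i=3) -> return 2  (same call as traced above)
    -> return 5
    F(i=4) -> return 3  (same call as traced above)
  -> return 8
  F(i=5) -> return 5  (same call as traced above)
-> return 13

Final answer: 13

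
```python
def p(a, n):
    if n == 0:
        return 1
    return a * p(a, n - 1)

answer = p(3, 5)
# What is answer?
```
Call trace:
p(a=3, n=5)
  p(a=3, n=4)
    p(a=3, n=3)
      p(a=3, n=2)
        p(a=3, n=1)
          p(a=3, n=0)
          -> return 1
        -> return 3
      -> return 9
    -> return 27
  -> return 81
-> return 243

Final answer: 243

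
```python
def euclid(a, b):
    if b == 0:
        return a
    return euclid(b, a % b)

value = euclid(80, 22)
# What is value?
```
Call trace:
euclid(a=80, b=22)
  euclid(a=22, b=14)
    euclid(a=14, b=8)
      euclid(a=8, b=6)
        euclid(a=6, b=2)
          euclid(a=2, b=0)
          -> return 2
        -> return 2
      -> return 2
    -> return 2
  -> return 2
-> return 2

Final answer: 2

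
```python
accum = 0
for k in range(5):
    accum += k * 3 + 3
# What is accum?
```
Trace:
  accum=0
  accum=3, k=0
  accum=9, k=1
  accum=18, k=2
  accum=30, k=3
  accum=45, k=4

Final answer: 45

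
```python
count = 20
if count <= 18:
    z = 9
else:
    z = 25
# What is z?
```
Trace:
  count=20
  count=20, z=25

Final answer: 25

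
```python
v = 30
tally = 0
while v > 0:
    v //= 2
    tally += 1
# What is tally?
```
Trace:
  v=30
  v=30, tally=0
  v=15, tally=1
  v=7, tally=2
  v=3, tally=3
  v=1, tally=4
  v=0, tally=5

Final answer: 5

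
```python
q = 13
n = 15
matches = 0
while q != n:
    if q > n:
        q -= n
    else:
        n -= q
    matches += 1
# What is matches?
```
Trace:
  q=13
  q=13, n=15
  q=13, n=15, matches=0
  q=13, n=2, matches=1
  q=11, n=2, matches=2
  q=9, n=2, matches=3
  q=7, n=2, matches=4
  q=5, n=2, matches=5
  q=3, n=2, matches=6
  q=1, n=2, matches=7
  q=1, n=1, matches=8

Final answer: 8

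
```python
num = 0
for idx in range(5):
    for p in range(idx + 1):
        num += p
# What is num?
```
Trace:
  num=0
  num=0, idx=0, p=0
  num=0, idx=1, p=0
  num=1, idx=1, p=1
  num=1, idx=2, p=0
  num=2, idx=2, p=1
  num=4, idx=2, p=2
  num=4, idx=3, p=0
  num=5, idx=3, p=1
  num=7, idx=3, p=2
  num=10, idx=3, p=3
  num=10, idx=4, p=0
  num=11, idx=4, p=1
  num=13, idx=4, p=2
  num=16, idx=4, p=3
  num=20, idx=4, p=4

Final answer: 20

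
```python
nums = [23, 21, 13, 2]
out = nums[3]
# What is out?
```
Trace:
  nums=[23, 21, 13, 2]
  nums=[23, 21, 13, 2], out=2

Final answer: 2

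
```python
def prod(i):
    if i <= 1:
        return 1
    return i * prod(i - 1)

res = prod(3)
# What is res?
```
Call trace:
prod(i=3)
  prod(i=2)
    prod(i=1)
    -> return 1
  -> return 2
-> return 6

Final answer: 6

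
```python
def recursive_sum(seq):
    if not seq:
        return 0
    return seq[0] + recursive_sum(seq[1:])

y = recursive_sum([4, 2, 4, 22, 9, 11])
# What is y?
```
Call trace:
recursive_sum(seq=[4, 2, 4, 22, 9, 11])
  recursive_sum(seq=[2, 4, 22, 9, 11])
    recursive_sum(seq=[4, 22, 9, 11])
      recursive_sum(seq=[22, 9, 11])
        recursive_sum(seq=[9, 11])
          recursive_sum(seq=[11])
            recursive_sum(seq=[])
            -> return 0
          -> return 11
        -> return 20
      -> return 42
    -> return 46
  -> return 48
-> return 52

Final answer: 52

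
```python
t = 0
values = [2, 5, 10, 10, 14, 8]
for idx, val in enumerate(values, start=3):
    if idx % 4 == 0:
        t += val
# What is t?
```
Trace:
  t=0
  t=0, idx=3, val=2
  t=5, idx=4, val=5
  t=5, idx=5, val=10
  t=5, idx=6, val=10
  t=5, idx=7, val=14
  t=13, idx=8, val=8

Final answer: 13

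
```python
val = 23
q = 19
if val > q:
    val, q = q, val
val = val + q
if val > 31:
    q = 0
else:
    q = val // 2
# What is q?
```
Trace:
  val=23
  val=23, q=19
  val=19, q=23
  val=42, q=23
  val=42, q=0

Final answer: 0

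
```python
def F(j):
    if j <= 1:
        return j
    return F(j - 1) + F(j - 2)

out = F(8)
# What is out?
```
Call trace (a repeated sub-call is expanded the first time; later identical calls just restate its return value):
F(j=8)
  F(j=7)
    F(j=6)
      F(j=5)
        F(j=4)
          F(j=3)
            F(j=2)
              F(j=1)
              -> return 1
              F(j=0)
              -> return 0
            -> return 1
            F(j=1)
            -> return 1
          -> return 2
          F(j=2) -> return 1  (same call as traced above)
        -> return 3
        F(j=3) -> return 2  (same call as traced above)
      -> return 5
      F(j=4) -> return 3  (same call as traced above)
    -> return 8
    F(j=5) -> return 5  (same call as traced above)
  -> return 13
  F(j=6) -> return 8  (same call as traced above)
-> return 21

Final answer: 21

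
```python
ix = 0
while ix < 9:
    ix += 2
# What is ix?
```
Trace:
  ix=0
  ix=2
  ix=4
  ix=6
  ix=8
  ix=10

Final answer: 10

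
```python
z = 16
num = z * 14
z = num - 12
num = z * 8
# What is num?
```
Trace:
  z=16
  z=16, num=224
  z=212, num=224
  z=212, num=1696

Final answer: 1696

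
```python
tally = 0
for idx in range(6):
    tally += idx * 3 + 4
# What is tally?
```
Trace:
  tally=0
  tally=4, idx=0
  tally=11, idx=1
  tally=21, idx=2
  tally=34, idx=3
  tally=50, idx=4
  tally=69, idx=5

Final answer: 69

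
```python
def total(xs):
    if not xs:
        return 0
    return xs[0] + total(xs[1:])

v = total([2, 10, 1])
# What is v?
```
Call trace:
total(xs=[2, 10, 1])
  total(xs=[10, 1])
    total(xs=[1])
      total(xs=[])
      -> return 0
    -> return 1
  -> return 11
-> return 13

Final answer: 13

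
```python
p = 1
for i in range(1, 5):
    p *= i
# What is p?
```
Trace:
  p=1
  p=1, i=1
  p=2, i=2
  p=6, i=3
  p=24, i=4

Final answer: 24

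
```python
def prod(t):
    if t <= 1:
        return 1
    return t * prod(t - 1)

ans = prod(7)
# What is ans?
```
Call trace:
prod(t=7)
  prod(t=6)
    prod(t=5)
      prod(t=4)
        prod(t=3)
          prod(t=2)
            prod(t=1)
            -> return 1
          -> return 2
        -> return 6
      -> return 24
    -> return 120
  -> return 720
-> return 5040

Final answer: 5040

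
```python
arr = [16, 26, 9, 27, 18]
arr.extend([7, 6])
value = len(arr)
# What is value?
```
Trace:
  arr=[16, 26, 9, 27, 18]
  arr=[16, 26, 9, 27, 18, 7, 6]
  arr=[16, 26, 9, 27, 18, 7, 6], value=7

Final answer: 7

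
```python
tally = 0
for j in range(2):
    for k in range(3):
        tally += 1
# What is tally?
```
Trace:
  tally=0
  tally=1, j=0, k=0
  tally=2, j=0, k=1
  tally=3, j=0, k=2
  tally=4, j=1, k=0
  tally=5, j=1, k=1
  tally=6, j=1, k=2

Final answer: 6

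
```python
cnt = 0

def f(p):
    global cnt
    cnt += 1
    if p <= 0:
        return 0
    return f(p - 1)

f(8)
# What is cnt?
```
Call trace:
f(p=8)
  f(p=7)
    f(p=6)
      f(p=5)
        f(p=4)
          f(p=3)
            f(p=2)
              f(p=1)
                f(p=0)
                -> return 0
              -> return 0
            -> return 0
          -> return 0
        -> return 0
      -> return 0
    -> return 0
  -> return 0
-> return 0

cnt is incremented once per call. f is entered once for each p = 8, 7, 6, 5, 4, 3, 2, 1, 0 (the p <= 0 call returns without recursing), i.e. 8 + 1 calls.
cnt = 9

Final answer: 9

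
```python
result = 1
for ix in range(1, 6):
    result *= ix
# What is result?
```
Trace:
  result=1
  result=1, ix=1
  result=2, ix=2
  result=6, ix=3
  result=24, ix=4
  result=120, ix=5

Final answer: 120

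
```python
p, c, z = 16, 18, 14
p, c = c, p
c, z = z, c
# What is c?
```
Trace:
  p=16, c=18, z=14
  p=18, c=16, z=14
  p=18, c=14, z=16

Final answer: 14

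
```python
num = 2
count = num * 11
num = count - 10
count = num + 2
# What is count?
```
Trace:
  num=2
  num=2, count=22
  num=12, count=22
  num=12, count=14

Final answer: 14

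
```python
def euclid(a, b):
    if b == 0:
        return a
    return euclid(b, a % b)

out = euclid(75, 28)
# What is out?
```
Call trace:
euclid(a=75, b=28)
  euclid(a=28, b=19)
    euclid(a=19, b=9)
      euclid(a=9, b=1)
        euclid(a=1, b=0)
        -> return 1
      -> return 1
    -> return 1
  -> return 1
-> return 1

Final answer: 1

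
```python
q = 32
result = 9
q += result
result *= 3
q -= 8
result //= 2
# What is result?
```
Trace:
  q=32
  q=32, result=9
  q=41, result=9
  q=41, result=27
  q=33, result=27
  q=33, result=13

Final answer: 13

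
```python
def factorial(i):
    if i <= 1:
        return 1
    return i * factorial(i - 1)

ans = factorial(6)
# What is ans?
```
Call trace:
factorial(i=6)
  factorial(i=5)
    factorial(i=4)
      factorial(i=3)
        factorial(i=2)
          factorial(i=1)
          -> return 1
        -> return 2
      -> return 6
    -> return 24
  -> return 120
-> return 720

Final answer: 720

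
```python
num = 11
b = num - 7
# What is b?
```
Trace:
  num=11
  num=11, b=4

Final answer: 4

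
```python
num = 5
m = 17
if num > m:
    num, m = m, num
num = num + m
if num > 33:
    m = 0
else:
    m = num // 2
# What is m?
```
Trace:
  num=5
  num=5, m=17
  num=5, m=17
  num=22, m=17
  num=22, m=11

Final answer: 11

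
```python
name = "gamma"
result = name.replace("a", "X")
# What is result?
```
Trace:
  name='gamma'
  name='gamma', result='gXmmX'

Final answer: 'gXmmX'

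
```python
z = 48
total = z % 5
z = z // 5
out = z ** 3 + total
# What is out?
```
Trace:
  z=48
  z=48, total=3
  z=9, total=3
  z=9, total=3, out=732

Final answer: 732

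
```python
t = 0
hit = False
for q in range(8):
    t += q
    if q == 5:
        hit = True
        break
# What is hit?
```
Trace:
  t=0
  t=0, hit=False
  t=0, hit=False, q=0
  t=1, hit=False, q=1
  t=3, hit=False, q=2
  t=6, hit=False, q=3
  t=10, hit=False, q=4
  t=15, hit=True, q=5

Final answer: True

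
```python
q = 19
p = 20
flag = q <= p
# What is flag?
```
Trace:
  q=19
  q=19, p=20
  q=19, p=20, flag=True

Final answer: True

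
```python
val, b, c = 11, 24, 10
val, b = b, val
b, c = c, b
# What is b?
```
Trace:
  val=11, b=24, c=10
  val=24, b=11, c=10
  val=24, b=10, c=11

Final answer: 10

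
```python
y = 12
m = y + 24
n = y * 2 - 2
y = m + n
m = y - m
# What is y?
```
Trace:
  y=12
  y=12, m=36
  y=12, m=36, n=22
  y=58, m=36, n=22
  y=58, m=22, n=22

Final answer: 58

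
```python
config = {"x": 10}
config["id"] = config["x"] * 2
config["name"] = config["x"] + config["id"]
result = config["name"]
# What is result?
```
Trace:
  config={'x': 10}
  config={'x': 10, 'id': 20}
  config={'x': 10, 'id': 20, 'name': 30}
  config={'x': 10, 'id': 20, 'name': 30}, result=30

Final answer: 30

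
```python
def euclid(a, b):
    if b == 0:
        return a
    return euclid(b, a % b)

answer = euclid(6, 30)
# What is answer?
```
Call trace:
euclid(a=6, b=30)
  euclid(a=30, b=6)
    euclid(a=6, b=0)
    -> return 6
  -> return 6
-> return 6

Final answer: 6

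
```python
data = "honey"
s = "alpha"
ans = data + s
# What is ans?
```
Trace:
  data='honey'
  data='honey', s='alpha'
  data='honey', s='alpha', ans='honeyalpha'

Final answer: 'honeyalpha'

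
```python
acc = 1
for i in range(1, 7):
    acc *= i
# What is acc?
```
Trace:
  acc=1
  acc=1, i=1
  acc=2, i=2
  acc=6, i=3
  acc=24, i=4
  acc=120, i=5
  acc=720, i=6

Final answer: 720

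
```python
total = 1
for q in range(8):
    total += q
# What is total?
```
Trace:
  total=1
  total=1, q=0
  total=2, q=1
  total=4, q=2
  total=7, q=3
  total=11, q=4
  total=16, q=5
  total=22, q=6
  total=29, q=7

Final answer: 29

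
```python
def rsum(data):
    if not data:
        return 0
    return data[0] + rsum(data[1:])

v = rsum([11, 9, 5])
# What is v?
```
Call trace:
rsum(data=[11, 9, 5])
  rsum(data=[9, 5])
    rsum(data=[5])
      rsum(data=[])
      -> return 0
    -> return 5
  -> return 14
-> return 25

Final answer: 25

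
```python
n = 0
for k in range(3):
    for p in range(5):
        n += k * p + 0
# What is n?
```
Trace:
  n=0
  n=0, k=0, p=0
  n=0, k=0, p=1
  n=0, k=0, p=2
  n=0, k=0, p=3
  n=0, k=0, p=4
  n=0, k=1, p=0
  n=1, k=1, p=1
  n=3, k=1, p=2
  n=6, k=1, p=3
  n=10, k=1, p=4
  n=10, k=2, p=0
  n=12, k=2, p=1
  n=16, k=2, p=2
  n=22, k=2, p=3
  n=30, k=2, p=4

Final answer: 30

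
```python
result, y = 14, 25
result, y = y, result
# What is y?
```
Trace:
  result=14, y=25
  result=25, y=14

Final answer: 14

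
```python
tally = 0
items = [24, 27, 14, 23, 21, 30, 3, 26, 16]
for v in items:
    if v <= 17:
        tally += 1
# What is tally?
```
Trace:
  tally=0
  tally=0, v=24
  tally=0, v=27
  tally=1, v=14
  tally=1, v=23
  tally=1, v=21
  tally=1, v=30
  tally=2, v=3
  tally=2, v=26
  tally=3, v=16

Final answer: 3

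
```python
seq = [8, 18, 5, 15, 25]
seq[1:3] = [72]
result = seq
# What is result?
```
Trace:
  seq=[8, 18, 5, 15, 25]
  seq=[8, 72, 15, 25]
  seq=[8, 72, 15, 25], result=[8, 72, 15, 25]

Final answer: [8, 72, 15, 25]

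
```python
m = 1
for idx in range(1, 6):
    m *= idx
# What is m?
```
Trace:
  m=1
  m=1, idx=1
  m=2, idx=2
  m=6, idx=3
  m=24, idx=4
  m=120, idx=5

Final answer: 120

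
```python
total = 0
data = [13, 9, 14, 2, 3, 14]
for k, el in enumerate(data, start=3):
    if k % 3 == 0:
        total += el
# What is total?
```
Trace:
  total=0
  total=13, k=3, el=13
  total=13, k=4, el=9
  total=13, k=5, el=14
  total=15, k=6, el=2
  total=15, k=7, el=3
  total=15, k=8, el=14

Final answer: 15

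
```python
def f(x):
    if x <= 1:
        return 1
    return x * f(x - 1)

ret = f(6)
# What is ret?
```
Call trace:
f(x=6)
  f(x=5)
    f(x=4)
      f(x=3)
        f(x=2)
          f(x=1)
          -> return 1
        -> return 2
      -> return 6
    -> return 24
  -> return 120
-> return 720

Final answer: 720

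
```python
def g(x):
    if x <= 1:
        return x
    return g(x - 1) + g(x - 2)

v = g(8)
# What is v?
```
Call trace (a repeated sub-call is expanded the first time; later identical calls just restate its return value):
g(x=8)
  g(x=7)
    g(x=6)
      g(x=5)
        g(x=4)
          g(x=3)
            g(x=2)
              g(x=1)
              -> return 1
              g(x=0)
              -> return 0
            -> return 1
            g(x=1)
            -> return 1
          -> return 2
          g(x=2) -> return 1  (same call as traced above)
        -> return 3
        g(x=3) -> return 2  (same call as traced above)
      -> return 5
      g(x=4) -> return 3  (same call as traced above)
    -> return 8
    g(x=5) -> return 5  (same call as traced above)
  -> return 13
  g(x=6) -> return 8  (same call as traced above)
-> return 21

Final answer: 21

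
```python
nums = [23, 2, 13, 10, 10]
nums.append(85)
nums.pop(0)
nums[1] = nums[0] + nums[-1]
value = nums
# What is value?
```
Trace:
  nums=[23, 2, 13, 10, 10]
  nums=[23, 2, 13, 10, 10, 85]
  nums=[2, 13, 10, 10, 85]
  nums=[2, 87, 10, 10, 85]
  nums=[2, 87, 10, 10, 85], value=[2, 87, 10, 10, 85]

Final answer: [2, 87, 10, 10, 85]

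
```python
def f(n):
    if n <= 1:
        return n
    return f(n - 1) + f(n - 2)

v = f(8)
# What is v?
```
Call trace (a repeated sub-call is expanded the first time; later identical calls just restate its return value):
f(n=8)
  f(n=7)
    f(n=6)
      f(n=5)
        f(n=4)
          f(n=3)
            f(n=2)
              f(n=1)
              -> return 1
              f(n=0)
              -> return 0
            -> return 1
            f(n=1)
            -> return 1
          -> return 2
          f(n=2) -> return 1  (same call as traced above)
        -> return 3
        f(n=3) -> return 2  (same call as traced above)
      -> return 5
      f(n=4) -> return 3  (same call as traced above)
    -> return 8
    f(n=5) -> return 5  (same call as traced above)
  -> return 13
  f(n=6) -> return 8  (same call as traced above)
-> return 21

Final answer: 21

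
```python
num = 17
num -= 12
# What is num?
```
Trace:
  num=17
  num=5

Final answer: 5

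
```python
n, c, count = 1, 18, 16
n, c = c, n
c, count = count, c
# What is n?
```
Trace:
  n=1, c=18, count=16
  n=18, c=1, count=16
  n=18, c=16, count=1

Final answer: 18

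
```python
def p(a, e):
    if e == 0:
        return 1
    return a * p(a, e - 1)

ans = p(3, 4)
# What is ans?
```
Call trace:
p(a=3, e=4)
  p(a=3, e=3)
    p(a=3, e=2)
      p(a=3, e=1)
        p(a=3, e=0)
        -> return 1
      -> return 3
    -> return 9
  -> return 27
-> return 81

Final answer: 81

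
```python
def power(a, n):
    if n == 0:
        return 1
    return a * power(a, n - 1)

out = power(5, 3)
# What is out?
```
Call trace:
power(a=5, n=3)
  power(a=5, n=2)
    power(a=5, n=1)
      power(a=5, n=0)
      -> return 1
    -> return 5
  -> return 25
-> return 125

Final answer: 125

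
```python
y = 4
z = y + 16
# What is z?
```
Trace:
  y=4
  y=4, z=20

Final answer: 20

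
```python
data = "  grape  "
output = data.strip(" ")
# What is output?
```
Trace:
  data='  grape  '
  data='  grape  ', output='grape'

Final answer: 'grape'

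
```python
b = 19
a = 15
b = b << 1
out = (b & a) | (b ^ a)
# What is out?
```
Trace:
  b=19
  b=19, a=15
  b=38, a=15
  b=38, a=15, out=47

Final answer: 47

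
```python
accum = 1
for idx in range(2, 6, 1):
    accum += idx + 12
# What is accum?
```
Trace:
  accum=1
  accum=15, idx=2
  accum=30, idx=3
  accum=46, idx=4
  accum=63, idx=5

Final answer: 63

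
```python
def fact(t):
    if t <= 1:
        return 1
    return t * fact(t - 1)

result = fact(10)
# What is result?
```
Call trace:
fact(t=10)
  fact(t=9)
    fact(t=8)
      fact(t=7)
        fact(t=6)
          fact(t=5)
            fact(t=4)
              fact(t=3)
                fact(t=2)
                  fact(t=1)
                  -> return 1
                -> return 2
              -> return 6
            -> return 24
          -> return 120
        -> return 720
      -> return 5040
    -> return 40320
  -> return 362880
-> return 3628800

Final answer: 3628800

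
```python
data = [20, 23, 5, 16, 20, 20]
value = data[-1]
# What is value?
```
Trace:
  data=[20, 23, 5, 16, 20, 20]
  data=[20, 23, 5, 16, 20, 20], value=20

Final answer: 20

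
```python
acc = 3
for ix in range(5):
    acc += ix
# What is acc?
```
Trace:
  acc=3
  acc=3, ix=0
  acc=4, ix=1
  acc=6, ix=2
  acc=9, ix=3
  acc=13, ix=4

Final answer: 13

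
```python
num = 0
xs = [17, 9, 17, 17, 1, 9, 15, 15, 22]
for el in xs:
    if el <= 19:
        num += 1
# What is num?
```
Trace:
  num=0
  num=1, el=17
  num=2, el=9
  num=3, el=17
  num=4, el=17
  num=5, el=1
  num=6, el=9
  num=7, el=15
  num=8, el=15
  num=8, el=22

Final answer: 8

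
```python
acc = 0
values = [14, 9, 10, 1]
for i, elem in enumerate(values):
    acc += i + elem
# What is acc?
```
Trace:
  acc=0
  acc=14, i=0, elem=14
  acc=24, i=1, elem=9
  acc=36, i=2, elem=10
  acc=40, i=3, elem=1

Final answer: 40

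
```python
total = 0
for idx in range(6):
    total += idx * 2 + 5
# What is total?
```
Trace:
  total=0
  total=5, idx=0
  total=12, idx=1
  total=21, idx=2
  total=32, idx=3
  total=45, idx=4
  total=60, idx=5

Final answer: 60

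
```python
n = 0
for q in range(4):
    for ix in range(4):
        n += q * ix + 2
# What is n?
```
Trace:
  n=0
  n=2, q=0, ix=0
  n=4, q=0, ix=1
  n=6, q=0, ix=2
  n=8, q=0, ix=3
  n=10, q=1, ix=0
  n=13, q=1, ix=1
  n=17, q=1, ix=2
  n=22, q=1, ix=3
  n=24, q=2, ix=0
  n=28, q=2, ix=1
  n=34, q=2, ix=2
  n=42, q=2, ix=3
  n=44, q=3, ix=0
  n=49, q=3, ix=1
  n=57, q=3, ix=2
  n=68, q=3, ix=3

Final answer: 68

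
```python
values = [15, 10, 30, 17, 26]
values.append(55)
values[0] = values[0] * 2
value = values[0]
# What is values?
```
Trace:
  values=[15, 10, 30, 17, 26]
  values=[15, 10, 30, 17, 26, 55]
  values=[30, 10, 30, 17, 26, 55]
  values=[30, 10, 30, 17, 26, 55], value=30

Final answer: [30, 10, 30, 17, 26, 55]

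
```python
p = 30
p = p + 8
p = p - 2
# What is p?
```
Trace:
  p=30
  p=38
  p=36

Final answer: 36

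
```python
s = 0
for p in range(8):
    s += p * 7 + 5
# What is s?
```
Trace:
  s=0
  s=5, p=0
  s=17, p=1
  s=36, p=2
  s=62, p=3
  s=95, p=4
  s=135, p=5
  s=182, p=6
  s=236, p=7

Final answer: 236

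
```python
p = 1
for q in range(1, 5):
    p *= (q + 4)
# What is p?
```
Trace:
  p=1
  p=5, q=1
  p=30, q=2
  p=210, q=3
  p=1680, q=4

Final answer: 1680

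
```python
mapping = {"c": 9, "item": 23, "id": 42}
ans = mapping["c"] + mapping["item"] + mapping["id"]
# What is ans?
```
Trace:
  mapping={'c': 9, 'item': 23, 'id': 42}
  mapping={'c': 9, 'item': 23, 'id': 42}, ans=74

Final answer: 74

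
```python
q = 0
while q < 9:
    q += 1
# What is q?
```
Trace:
  q=0
  q=1
  q=2
  q=3
  q=4
  q=5
  q=6
  q=7
  q=8
  q=9

Final answer: 9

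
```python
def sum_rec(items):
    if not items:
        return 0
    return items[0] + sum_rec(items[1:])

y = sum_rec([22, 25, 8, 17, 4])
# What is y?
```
Call trace:
sum_rec(items=[22, 25, 8, 17, 4])
  sum_rec(items=[25, 8, 17, 4])
    sum_rec(items=[8, 17, 4])
      sum_rec(items=[17, 4])
        sum_rec(items=[4])
          sum_rec(items=[])
          -> return 0
        -> return 4
      -> return 21
    -> return 29
  -> return 54
-> return 76

Final answer: 76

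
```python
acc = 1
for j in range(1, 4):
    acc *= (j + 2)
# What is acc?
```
Trace:
  acc=1
  acc=3, j=1
  acc=12, j=2
  acc=60, j=3

Final answer: 60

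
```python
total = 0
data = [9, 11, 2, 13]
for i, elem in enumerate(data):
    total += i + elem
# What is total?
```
Trace:
  total=0
  total=9, i=0, elem=9
  total=21, i=1, elem=11
  total=25, i=2, elem=2
  total=41, i=3, elem=13

Final answer: 41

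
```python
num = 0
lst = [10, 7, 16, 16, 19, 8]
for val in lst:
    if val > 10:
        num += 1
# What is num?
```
Trace:
  num=0
  num=0, val=10
  num=0, val=7
  num=1, val=16
  num=2, val=16
  num=3, val=19
  num=3, val=8

Final answer: 3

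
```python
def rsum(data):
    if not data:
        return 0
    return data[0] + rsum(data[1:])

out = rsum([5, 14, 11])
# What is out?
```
Call trace:
rsum(data=[5, 14, 11])
  rsum(data=[14, 11])
    rsum(data=[11])
      rsum(data=[])
      -> return 0
    -> return 11
  -> return 25
-> return 30

Final answer: 30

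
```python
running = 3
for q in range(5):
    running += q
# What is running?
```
Trace:
  running=3
  running=3, q=0
  running=4, q=1
  running=6, q=2
  running=9, q=3
  running=13, q=4

Final answer: 13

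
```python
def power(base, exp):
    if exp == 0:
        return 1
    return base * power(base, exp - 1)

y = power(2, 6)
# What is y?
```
Call trace:
power(base=2, exp=6)
  power(base=2, exp=5)
    power(base=2, exp=4)
      power(base=2, exp=3)
        power(base=2, exp=2)
          power(base=2, exp=1)
            power(base=2, exp=0)
            -> return 1
          -> return 2
        -> return 4
      -> return 8
    -> return 16
  -> return 32
-> return 64

Final answer: 64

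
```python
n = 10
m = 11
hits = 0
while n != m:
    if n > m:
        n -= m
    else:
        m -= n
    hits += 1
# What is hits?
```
Trace:
  n=10
  n=10, m=11
  n=10, m=11, hits=0
  n=10, m=1, hits=1
  n=9, m=1, hits=2
  n=8, m=1, hits=3
  n=7, m=1, hits=4
  n=6, m=1, hits=5
  n=5, m=1, hits=6
  n=4, m=1, hits=7
  n=3, m=1, hits=8
  n=2, m=1, hits=9
  n=1, m=1, hits=10

Final answer: 10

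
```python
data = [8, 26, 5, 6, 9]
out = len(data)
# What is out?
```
Trace:
  data=[8, 26, 5, 6, 9]
  data=[8, 26, 5, 6, 9], out=5

Final answer: 5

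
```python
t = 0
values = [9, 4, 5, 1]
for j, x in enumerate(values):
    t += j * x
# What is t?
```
Trace:
  t=0
  t=0, j=0, x=9
  t=4, j=1, x=4
  t=14, j=2, x=5
  t=17, j=3, x=1

Final answer: 17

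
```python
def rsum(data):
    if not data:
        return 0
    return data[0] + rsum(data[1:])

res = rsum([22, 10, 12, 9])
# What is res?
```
Call trace:
rsum(data=[22, 10, 12, 9])
  rsum(data=[10, 12, 9])
    rsum(data=[12, 9])
      rsum(data=[9])
        rsum(data=[])
        -> return 0
      -> return 9
    -> return 21
  -> return 31
-> return 53

Final answer: 53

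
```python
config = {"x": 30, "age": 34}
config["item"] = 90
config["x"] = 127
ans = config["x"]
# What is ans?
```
Trace:
  config={'x': 30, 'age': 34}
  config={'x': 30, 'age': 34, 'item': 90}
  config={'x': 127, 'age': 34, 'item': 90}
  config={'x': 127, 'age': 34, 'item': 90}, ans=127

Final answer: 127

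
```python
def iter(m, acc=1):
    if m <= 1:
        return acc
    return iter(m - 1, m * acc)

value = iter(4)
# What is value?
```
Call trace:
iter(m=4, acc=1)
  iter(m=3, acc=4)
    iter(m=2, acc=12)
      iter(m=1, acc=24)
      -> return 24
    -> return 24
  -> return 24
-> return 24

Final answer: 24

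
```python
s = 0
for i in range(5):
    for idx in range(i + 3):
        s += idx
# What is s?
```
Trace:
  s=0
  s=0, i=0, idx=0
  s=1, i=0, idx=1
  s=3, i=0, idx=2
  s=3, i=1, idx=0
  s=4, i=1, idx=1
  s=6, i=1, idx=2
  s=9, i=1, idx=3
  s=9, i=2, idx=0
  s=10, i=2, idx=1
  s=12, i=2, idx=2
  s=15, i=2, idx=3
  s=19, i=2, idx=4
  s=19, i=3, idx=0
  s=20, i=3, idx=1
  s=22, i=3, idx=2
  s=25, i=3, idx=3
  s=29, i=3, idx=4
  s=34, i=3, idx=5
  s=34, i=4, idx=0
  s=35, i=4, idx=1
  s=37, i=4, idx=2
  s=40, i=4, idx=3
  s=44, i=4, idx=4
  s=49, i=4, idx=5
  s=55, i=4, idx=6

Final answer: 55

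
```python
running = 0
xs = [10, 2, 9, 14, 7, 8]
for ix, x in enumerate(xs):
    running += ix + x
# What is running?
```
Trace:
  running=0
  running=10, ix=0, x=10
  running=13, ix=1, x=2
  running=24, ix=2, x=9
  running=41, ix=3, x=14
  running=52, ix=4, x=7
  running=65, ix=5, x=8

Final answer: 65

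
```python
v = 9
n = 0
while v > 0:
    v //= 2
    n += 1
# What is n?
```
Trace:
  v=9
  v=9, n=0
  v=4, n=1
  v=2, n=2
  v=1, n=3
  v=0, n=4

Final answer: 4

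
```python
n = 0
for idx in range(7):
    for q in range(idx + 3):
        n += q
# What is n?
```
Trace:
  n=0
  n=0, idx=0, q=0
  n=1, idx=0, q=1
  n=3, idx=0, q=2
  n=3, idx=1, q=0
  n=4, idx=1, q=1
  n=6, idx=1, q=2
  n=9, idx=1, q=3
  n=9, idx=2, q=0
  n=10, idx=2, q=1
  n=12, idx=2, q=2
  n=15, idx=2, q=3
  n=19, idx=2, q=4
  n=19, idx=3, q=0
  n=20, idx=3, q=1
  n=22, idx=3, q=2
  n=25, idx=3, q=3
  n=29, idx=3, q=4
  n=34, idx=3, q=5
  n=34, idx=4, q=0
  n=35, idx=4, q=1
  n=37, idx=4, q=2
  n=40, idx=4, q=3
  n=44, idx=4, q=4
  n=49, idx=4, q=5
  n=55, idx=4, q=6
  n=55, idx=5, q=0
  n=56, idx=5, q=1
  n=58, idx=5, q=2
  n=61, idx=5, q=3
  n=65, idx=5, q=4
  n=70, idx=5, q=5
  n=76, idx=5, q=6
  n=83, idx=5, q=7
  n=83, idx=6, q=0
  n=84, idx=6, q=1
  n=86, idx=6, q=2
  n=89, idx=6, q=3
  n=93, idx=6, q=4
  n=98, idx=6, q=5
  n=104, idx=6, q=6
  n=111, idx=6, q=7
  n=119, idx=6, q=8

Final answer: 119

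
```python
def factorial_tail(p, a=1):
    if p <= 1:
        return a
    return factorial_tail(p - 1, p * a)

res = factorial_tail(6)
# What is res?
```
Call trace:
factorial_tail(p=6, a=1)
  factorial_tail(p=5, a=6)
    factorial_tail(p=4, a=30)
      factorial_tail(p=3, a=120)
        factorial_tail(p=2, a=360)
          factorial_tail(p=1, a=720)
          -> return 720
        -> return 720
      -> return 720
    -> return 720
  -> return 720
-> return 720

Final answer: 720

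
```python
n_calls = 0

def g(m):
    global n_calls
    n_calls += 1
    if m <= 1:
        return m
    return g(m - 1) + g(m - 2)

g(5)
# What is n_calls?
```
Call trace (a repeated sub-call is expanded the first time; later identical calls just restate its return value):
g(m=5)
  g(m=4)
    g(m=3)
      g(m=2)
        g(m=1)
        -> return 1
        g(m=0)
        -> return 0
      -> return 1
      g(m=1)
      -> return 1
    -> return 2
    g(m=2) -> return 1  (same call as traced above)
  -> return 3
  g(m=3) -> return 2  (same call as traced above)
-> return 5

n_calls is incremented once per call, so count the calls in each subtree. Let C(m) = number of calls made by g(m).
C(0) = C(1) = 1 (base case, no recursion); C(m) = 1 + C(m - 1) + C(m - 2) otherwise.
C(2) = 1 + C(1) + C(0) = 1 + 1 + 1 = 3
C(3) = 1 + C(2) + C(1) = 1 + 3 + 1 = 5
C(4) = 1 + C(3) + C(2) = 1 + 5 + 3 = 9
C(5) = 1 + C(4) + C(3) = 1 + 9 + 5 = 15
n_calls = C(5) = 15

Final answer: 15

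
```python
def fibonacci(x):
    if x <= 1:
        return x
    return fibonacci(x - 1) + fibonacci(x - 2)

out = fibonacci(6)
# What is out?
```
Call trace (a repeated sub-call is expanded the first time; later identical calls just restate its return value):
fibonacci(x=6)
  fibonacci(x=5)
    fibonacci(x=4)
      fibonacci(x=3)
        fibonacci(x=2)
          fibonacci(x=1)
          -> return 1
          fibonacci(x=0)
          -> return 0
        -> return 1
        fibonacci(x=1)
        -> return 1
      -> return 2
      fibonacci(x=2) -> return 1  (same call as traced above)
    -> return 3
    fibonacci(x=3) -> return 2  (same call as traced above)
  -> return 5
  fibonacci(x=4) -> return 3  (same call as traced above)
-> return 8

Final answer: 8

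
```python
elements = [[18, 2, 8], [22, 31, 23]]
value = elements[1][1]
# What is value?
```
Trace:
  elements=[[18, 2, 8], [22, 31, 23]]
  elements=[[18, 2, 8], [22, 31, 23]], value=31

Final answer: 31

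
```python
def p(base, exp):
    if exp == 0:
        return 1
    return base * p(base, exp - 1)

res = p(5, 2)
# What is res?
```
Call trace:
p(base=5, exp=2)
  p(base=5, exp=1)
    p(base=5, exp=0)
    -> return 1
  -> return 5
-> return 25

Final answer: 25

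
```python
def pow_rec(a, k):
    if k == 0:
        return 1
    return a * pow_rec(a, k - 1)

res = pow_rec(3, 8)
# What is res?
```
Call trace:
pow_rec(a=3, k=8)
  pow_rec(a=3, k=7)
    pow_rec(a=3, k=6)
      pow_rec(a=3, k=5)
        pow_rec(a=3, k=4)
          pow_rec(a=3, k=3)
            pow_rec(a=3, k=2)
              pow_rec(a=3, k=1)
                pow_rec(a=3, k=0)
                -> return 1
              -> return 3
            -> return 9
          -> return 27
        -> return 81
      -> return 243
    -> return 729
  -> return 2187
-> return 6561

Final answer: 6561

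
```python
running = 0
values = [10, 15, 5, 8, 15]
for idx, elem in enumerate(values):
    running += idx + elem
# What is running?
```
Trace:
  running=0
  running=10, idx=0, elem=10
  running=26, idx=1, elem=15
  running=33, idx=2, elem=5
  running=44, idx=3, elem=8
  running=63, idx=4, elem=15

Final answer: 63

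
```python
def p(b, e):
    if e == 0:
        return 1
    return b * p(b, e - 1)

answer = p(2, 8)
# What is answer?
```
Call trace:
p(b=2, e=8)
  p(b=2, e=7)
    p(b=2, e=6)
      p(b=2, e=5)
        p(b=2, e=4)
          p(b=2, e=3)
            p(b=2, e=2)
              p(b=2, e=1)
                p(b=2, e=0)
                -> return 1
              -> return 2
            -> return 4
          -> return 8
        -> return 16
      -> return 32
    -> return 64
  -> return 128
-> return 256

Final answer: 256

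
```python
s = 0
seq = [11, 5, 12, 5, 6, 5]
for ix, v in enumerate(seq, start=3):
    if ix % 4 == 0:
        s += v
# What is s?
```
Trace:
  s=0
  s=0, ix=3, v=11
  s=5, ix=4, v=5
  s=5, ix=5, v=12
  s=5, ix=6, v=5
  s=5, ix=7, v=6
  s=10, ix=8, v=5

Final answer: 10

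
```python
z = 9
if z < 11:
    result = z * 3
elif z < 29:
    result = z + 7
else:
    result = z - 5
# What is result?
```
Trace:
  z=9
  z=9, result=27

Final answer: 27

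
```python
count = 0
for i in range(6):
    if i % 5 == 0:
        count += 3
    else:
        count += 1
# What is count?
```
Trace:
  count=0
  count=3, i=0
  count=4, i=1
  count=5, i=2
  count=6, i=3
  count=7, i=4
  count=10, i=5

Final answer: 10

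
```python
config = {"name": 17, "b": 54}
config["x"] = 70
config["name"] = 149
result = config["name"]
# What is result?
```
Trace:
  config={'name': 17, 'b': 54}
  config={'name': 17, 'b': 54, 'x': 70}
  config={'name': 149, 'b': 54, 'x': 70}
  config={'name': 149, 'b': 54, 'x': 70}, result=149

Final answer: 149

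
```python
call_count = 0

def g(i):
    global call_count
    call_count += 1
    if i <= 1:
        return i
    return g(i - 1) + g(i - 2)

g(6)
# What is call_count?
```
Call trace (a repeated sub-call is expanded the first time; later identical calls just restate its return value):
g(i=6)
  g(i=5)
    g(i=4)
      g(i=3)
        g(i=2)
          g(i=1)
          -> return 1
          g(i=0)
          -> return 0
        -> return 1
        g(i=1)
        -> return 1
      -> return 2
      g(i=2) -> return 1  (same call as traced above)
    -> return 3
    g(i=3) -> return 2  (same call as traced above)
  -> return 5
  g(i=4) -> return 3  (same call as traced above)
-> return 8

call_count is incremented once per call, so count the calls in each subtree. Let C(i) = number of calls made by g(i).
C(0) = C(1) = 1 (base case, no recursion); C(i) = 1 + C(i - 1) + C(i - 2) otherwise.
C(2) = 1 + C(1) + C(0) = 1 + 1 + 1 = 3
C(3) = 1 + C(2) + C(1) = 1 + 3 + 1 = 5
C(4) = 1 + C(3) + C(2) = 1 + 5 + 3 = 9
C(5) = 1 + C(4) + C(3) = 1 + 9 + 5 = 15
C(6) = 1 + C(5) + C(4) = 1 + 15 + 9 = 25
call_count = C(6) = 25

Final answer: 25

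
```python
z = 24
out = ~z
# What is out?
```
Trace:
  z=24
  z=24, out=-25

Final answer: -25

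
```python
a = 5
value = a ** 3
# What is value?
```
Trace:
  a=5
  a=5, value=125

Final answer: 125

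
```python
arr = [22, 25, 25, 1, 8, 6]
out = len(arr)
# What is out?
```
Trace:
  arr=[22, 25, 25, 1, 8, 6]
  arr=[22, 25, 25, 1, 8, 6], out=6

Final answer: 6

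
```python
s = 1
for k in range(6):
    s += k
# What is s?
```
Trace:
  s=1
  s=1, k=0
  s=2, k=1
  s=4, k=2
  s=7, k=3
  s=11, k=4
  s=16, k=5

Final answer: 16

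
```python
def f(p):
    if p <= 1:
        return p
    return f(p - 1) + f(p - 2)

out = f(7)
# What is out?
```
Call trace (a repeated sub-call is expanded the first time; later identical calls just restate its return value):
f(p=7)
  f(p=6)
    f(p=5)
      f(p=4)
        f(p=3)
          f(p=2)
            f(p=1)
            -> return 1
            f(p=0)
            -> return 0
          -> return 1
          f(p=1)
          -> return 1
        -> return 2
        f(p=2) -> return 1  (same call as traced above)
      -> return 3
      f(p=3) -> return 2  (same call as traced above)
    -> return 5
    f(p=4) -> return 3  (same call as traced above)
  -> return 8
  f(p=5) -> return 5  (same call as traced above)
-> return 13

Final answer: 13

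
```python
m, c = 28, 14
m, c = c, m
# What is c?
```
Trace:
  m=28, c=14
  m=14, c=28

Final answer: 28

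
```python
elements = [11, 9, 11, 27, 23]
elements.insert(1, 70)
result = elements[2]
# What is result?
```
Trace:
  elements=[11, 9, 11, 27, 23]
  elements=[11, 70, 9, 11, 27, 23]
  elements=[11, 70, 9, 11, 27, 23], result=9

Final answer: 9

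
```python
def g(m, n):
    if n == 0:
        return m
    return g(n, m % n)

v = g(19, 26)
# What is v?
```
Call trace:
g(m=19, n=26)
  g(m=26, n=19)
    g(m=19, n=7)
      g(m=7, n=5)
        g(m=5, n=2)
          g(m=2, n=1)
            g(m=1, n=0)
            -> return 1
          -> return 1
        -> return 1
      -> return 1
    -> return 1
  -> return 1
-> return 1

Final answer: 1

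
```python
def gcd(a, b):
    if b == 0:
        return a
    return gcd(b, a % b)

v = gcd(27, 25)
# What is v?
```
Call trace:
gcd(a=27, b=25)
  gcd(a=25, b=2)
    gcd(a=2, b=1)
      gcd(a=1, b=0)
      -> return 1
    -> return 1
  -> return 1
-> return 1

Final answer: 1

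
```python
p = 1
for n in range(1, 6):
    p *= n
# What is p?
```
Trace:
  p=1
  p=1, n=1
  p=2, n=2
  p=6, n=3
  p=24, n=4
  p=120, n=5

Final answer: 120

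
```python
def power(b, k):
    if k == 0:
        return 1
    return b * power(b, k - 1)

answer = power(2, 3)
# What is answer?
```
Call trace:
power(b=2, k=3)
  power(b=2, k=2)
    power(b=2, k=1)
      power(b=2, k=0)
      -> return 1
    -> return 2
  -> return 4
-> return 8

Final answer: 8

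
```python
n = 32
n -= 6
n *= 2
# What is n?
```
Trace:
  n=32
  n=26
  n=52

Final answer: 52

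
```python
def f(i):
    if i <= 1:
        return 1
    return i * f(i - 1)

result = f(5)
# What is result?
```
Call trace:
f(i=5)
  f(i=4)
    f(i=3)
      f(i=2)
        f(i=1)
        -> return 1
      -> return 2
    -> return 6
  -> return 24
-> return 120

Final answer: 120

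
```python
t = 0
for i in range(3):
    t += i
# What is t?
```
Trace:
  t=0
  t=0, i=0
  t=1, i=1
  t=3, i=2

Final answer: 3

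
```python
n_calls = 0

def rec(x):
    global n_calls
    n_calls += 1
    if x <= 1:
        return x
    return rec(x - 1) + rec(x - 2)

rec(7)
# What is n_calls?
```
Call trace (a repeated sub-call is expanded the first time; later identical calls just restate its return value):
rec(x=7)
  rec(x=6)
    rec(x=5)
      rec(x=4)
        rec(x=3)
          rec(x=2)
            rec(x=1)
            -> return 1
            rec(x=0)
            -> return 0
          -> return 1
          rec(x=1)
          -> return 1
        -> return 2
        rec(x=2) -> return 1  (same call as traced above)
      -> return 3
      rec(x=3) -> return 2  (same call as traced above)
    -> return 5
    rec(x=4) -> return 3  (same call as traced above)
  -> return 8
  rec(x=5) -> return 5  (same call as traced above)
-> return 13

n_calls is incremented once per call, so count the calls in each subtree. Let C(x) = number of calls made by rec(x).
C(0) = C(1) = 1 (base case, no recursion); C(x) = 1 + C(x - 1) + C(x - 2) otherwise.
C(2) = 1 + C(1) + C(0) = 1 + 1 + 1 = 3
C(3) = 1 + C(2) + C(1) = 1 + 3 + 1 = 5
C(4) = 1 + C(3) + C(2) = 1 + 5 + 3 = 9
C(5) = 1 + C(4) + C(3) = 1 + 9 + 5 = 15
C(6) = 1 + C(5) + C(4) = 1 + 15 + 9 = 25
C(7) = 1 + C(6) + C(5) = 1 + 25 + 15 = 41
n_calls = C(7) = 41

Final answer: 41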